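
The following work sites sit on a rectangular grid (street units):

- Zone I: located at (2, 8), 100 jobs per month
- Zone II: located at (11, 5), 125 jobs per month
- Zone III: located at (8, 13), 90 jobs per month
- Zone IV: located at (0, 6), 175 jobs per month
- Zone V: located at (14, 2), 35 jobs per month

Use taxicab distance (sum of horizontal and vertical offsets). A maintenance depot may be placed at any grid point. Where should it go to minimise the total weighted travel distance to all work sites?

(2, 6)

Manhattan distance separates: Σwᵢ(|x−xᵢ|+|y−yᵢ|) = Σwᵢ|x−xᵢ| + Σwᵢ|y−yᵢ|, so x and y are optimised independently as 1-D weighted medians.
Total weight W = 525; half = 262.5.
x-coordinate, sorted with cumulative weight:
  x=0 (Zone IV, w=175) cum 175
  x=2 (Zone I, w=100) cum 275  ← median
  x=8 (Zone III, w=90) cum 365
  x=11 (Zone II, w=125) cum 490
  x=14 (Zone V, w=35) cum 525
⇒ x* = 2
y-coordinate, sorted with cumulative weight:
  y=2 (Zone V, w=35) cum 35
  y=5 (Zone II, w=125) cum 160
  y=6 (Zone IV, w=175) cum 335  ← median
  y=8 (Zone I, w=100) cum 435
  y=13 (Zone III, w=90) cum 525
⇒ y* = 6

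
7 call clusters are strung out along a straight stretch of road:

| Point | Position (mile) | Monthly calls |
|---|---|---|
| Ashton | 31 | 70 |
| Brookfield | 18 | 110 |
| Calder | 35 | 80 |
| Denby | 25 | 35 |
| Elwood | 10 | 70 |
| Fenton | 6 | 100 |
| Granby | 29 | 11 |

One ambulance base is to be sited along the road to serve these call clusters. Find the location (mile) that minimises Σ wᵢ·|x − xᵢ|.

x = 18

For a sum of weighted absolute distances on a line, the optimum is the weighted median (not the mean). Total weight W = 476; half-weight = 238.
Sort by position and accumulate weight:
  mile 6 (Fenton, w=100) → cum 100
  mile 10 (Elwood, w=70) → cum 170
  mile 18 (Brookfield, w=110) → cum 280  ≥ 238 → median here
  mile 25 (Denby, w=35) → cum 315
  mile 29 (Granby, w=11) → cum 326
  mile 31 (Ashton, w=70) → cum 396
  mile 35 (Calder, w=80) → cum 476
Optimal location: mile 18.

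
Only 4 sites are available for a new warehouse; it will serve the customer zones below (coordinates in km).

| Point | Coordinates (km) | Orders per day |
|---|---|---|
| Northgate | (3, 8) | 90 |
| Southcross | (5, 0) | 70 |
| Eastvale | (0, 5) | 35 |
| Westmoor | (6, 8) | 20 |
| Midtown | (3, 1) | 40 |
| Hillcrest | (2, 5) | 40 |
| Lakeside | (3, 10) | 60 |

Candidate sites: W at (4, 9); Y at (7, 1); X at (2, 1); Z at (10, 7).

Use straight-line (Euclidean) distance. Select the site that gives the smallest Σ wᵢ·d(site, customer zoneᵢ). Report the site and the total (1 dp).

W, total 1590.1 km

Total weighted distance at each candidate:
  W (4, 9): total = 1590.1
  Y (7, 1): total = 2312.8
  X (2, 1): total = 1918.8
  Z (10, 7): total = 2833.5
Minimum is at W with total 1590.1 km.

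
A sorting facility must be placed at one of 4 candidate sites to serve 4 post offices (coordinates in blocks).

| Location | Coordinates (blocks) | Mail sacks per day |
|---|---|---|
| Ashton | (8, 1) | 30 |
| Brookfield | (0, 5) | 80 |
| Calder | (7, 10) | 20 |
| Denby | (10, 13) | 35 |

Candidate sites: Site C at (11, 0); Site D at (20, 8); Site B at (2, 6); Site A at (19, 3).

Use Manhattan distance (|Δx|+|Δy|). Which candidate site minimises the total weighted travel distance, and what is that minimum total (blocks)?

Total weighted distance at each candidate:
  Site C (11, 0): total = 2170
  Site D (20, 8): total = 3235
  Site B (2, 6): total = 1275
  Site A (19, 3): total = 3115
Minimum is at Site B with total 1275 blocks.

Site B, total 1275 blocks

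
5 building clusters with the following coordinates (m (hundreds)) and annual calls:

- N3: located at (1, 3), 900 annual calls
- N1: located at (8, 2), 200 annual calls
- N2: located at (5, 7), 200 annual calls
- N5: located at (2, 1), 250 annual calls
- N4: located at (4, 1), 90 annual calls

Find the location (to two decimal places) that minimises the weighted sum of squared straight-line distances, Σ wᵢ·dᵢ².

The minimiser of Σwᵢ‖p−pᵢ‖² is the weighted centroid p* = (Σwᵢpᵢ)/(Σwᵢ).
Σwᵢ = 1640.
Σwᵢxᵢ = 900·1 + 200·8 + 200·5 + 250·2 + 90·4 = 4360.
Σwᵢyᵢ = 900·3 + 200·2 + 200·7 + 250·1 + 90·1 = 4840.
x* = 4360/1640 = 2.66, y* = 4840/1640 = 2.95.

(2.66, 2.95)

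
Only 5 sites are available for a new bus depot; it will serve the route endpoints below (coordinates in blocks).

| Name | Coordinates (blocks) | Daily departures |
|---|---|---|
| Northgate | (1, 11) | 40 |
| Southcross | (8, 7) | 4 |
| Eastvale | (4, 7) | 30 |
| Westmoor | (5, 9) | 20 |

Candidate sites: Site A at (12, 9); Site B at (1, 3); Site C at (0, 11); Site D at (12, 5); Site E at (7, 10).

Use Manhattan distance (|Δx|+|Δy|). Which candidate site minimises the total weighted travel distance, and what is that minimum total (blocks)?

Site C, total 468 blocks

Total weighted distance at each candidate:
  Site A (12, 9): total = 984
  Site B (1, 3): total = 774
  Site C (0, 11): total = 468
  Site D (12, 5): total = 1224
  Site E (7, 10): total = 536
Minimum is at Site C with total 468 blocks.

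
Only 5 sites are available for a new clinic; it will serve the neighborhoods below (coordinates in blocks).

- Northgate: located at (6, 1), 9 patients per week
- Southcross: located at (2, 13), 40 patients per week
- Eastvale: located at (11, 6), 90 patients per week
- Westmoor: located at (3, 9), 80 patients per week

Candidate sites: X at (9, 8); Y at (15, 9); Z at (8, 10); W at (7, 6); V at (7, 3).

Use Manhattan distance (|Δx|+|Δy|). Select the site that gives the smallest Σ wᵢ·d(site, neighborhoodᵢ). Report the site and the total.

W, total 1454 blocks

Total weighted distance at each candidate:
  X (9, 8): total = 1490
  Y (15, 9): total = 2423
  Z (8, 10): total = 1569
  W (7, 6): total = 1454
  V (7, 3): total = 2057
Minimum is at W with total 1454 blocks.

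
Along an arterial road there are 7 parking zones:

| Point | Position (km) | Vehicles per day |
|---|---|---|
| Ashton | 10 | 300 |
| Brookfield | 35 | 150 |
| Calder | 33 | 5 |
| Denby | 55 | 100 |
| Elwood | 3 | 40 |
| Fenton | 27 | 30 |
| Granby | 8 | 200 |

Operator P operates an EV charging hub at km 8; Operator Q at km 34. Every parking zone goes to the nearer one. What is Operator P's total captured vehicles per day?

540

The indifferent point is the midpoint (8+34)/2 = 21; parking zones left of it (closer to Operator P at 8) go to Operator P, those right go to Operator Q.
  Elwood at 3 (w=40) → Operator P
  Granby at 8 (w=200) → Operator P
  Ashton at 10 (w=300) → Operator P
  Fenton at 27 (w=30) → Operator Q
  Calder at 33 (w=5) → Operator Q
  Brookfield at 35 (w=150) → Operator Q
  Denby at 55 (w=100) → Operator Q
Operator P captures 540; Operator Q captures 285.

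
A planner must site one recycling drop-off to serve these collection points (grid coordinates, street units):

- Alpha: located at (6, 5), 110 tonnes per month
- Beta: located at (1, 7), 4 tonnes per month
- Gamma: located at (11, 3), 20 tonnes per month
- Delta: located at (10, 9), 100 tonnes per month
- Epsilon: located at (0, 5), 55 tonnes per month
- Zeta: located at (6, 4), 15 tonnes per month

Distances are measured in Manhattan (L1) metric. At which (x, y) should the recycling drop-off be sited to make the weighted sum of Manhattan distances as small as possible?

Manhattan distance separates: Σwᵢ(|x−xᵢ|+|y−yᵢ|) = Σwᵢ|x−xᵢ| + Σwᵢ|y−yᵢ|, so x and y are optimised independently as 1-D weighted medians.
Total weight W = 304; half = 152.
x-coordinate, sorted with cumulative weight:
  x=0 (Epsilon, w=55) cum 55
  x=1 (Beta, w=4) cum 59
  x=6 (Alpha, w=110) cum 169  ← median
  x=6 (Zeta, w=15) cum 184
  x=10 (Delta, w=100) cum 284
  x=11 (Gamma, w=20) cum 304
⇒ x* = 6
y-coordinate, sorted with cumulative weight:
  y=3 (Gamma, w=20) cum 20
  y=4 (Zeta, w=15) cum 35
  y=5 (Alpha, w=110) cum 145
  y=5 (Epsilon, w=55) cum 200  ← median
  y=7 (Beta, w=4) cum 204
  y=9 (Delta, w=100) cum 304
⇒ y* = 5

(6, 5)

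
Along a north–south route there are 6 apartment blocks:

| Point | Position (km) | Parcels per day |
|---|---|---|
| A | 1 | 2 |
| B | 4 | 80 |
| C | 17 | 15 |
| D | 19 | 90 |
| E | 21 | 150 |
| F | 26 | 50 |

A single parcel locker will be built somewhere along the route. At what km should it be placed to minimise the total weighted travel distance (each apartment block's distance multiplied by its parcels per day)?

x = 21

For a sum of weighted absolute distances on a line, the optimum is the weighted median (not the mean). Total weight W = 387; half-weight = 193.5.
Sort by position and accumulate weight:
  km 1 (A, w=2) → cum 2
  km 4 (B, w=80) → cum 82
  km 17 (C, w=15) → cum 97
  km 19 (D, w=90) → cum 187
  km 21 (E, w=150) → cum 337  ≥ 193.5 → median here
  km 26 (F, w=50) → cum 387
Optimal location: km 21.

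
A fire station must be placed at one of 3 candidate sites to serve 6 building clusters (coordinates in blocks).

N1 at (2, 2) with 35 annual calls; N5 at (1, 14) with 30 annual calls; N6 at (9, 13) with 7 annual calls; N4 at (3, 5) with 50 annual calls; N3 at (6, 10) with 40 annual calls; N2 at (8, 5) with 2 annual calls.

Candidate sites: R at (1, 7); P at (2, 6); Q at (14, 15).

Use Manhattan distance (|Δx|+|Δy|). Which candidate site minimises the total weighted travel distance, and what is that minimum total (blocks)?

P, total 942 blocks

Total weighted distance at each candidate:
  R (1, 7): total = 1056
  P (2, 6): total = 942
  Q (14, 15): total = 2946
Minimum is at P with total 942 blocks.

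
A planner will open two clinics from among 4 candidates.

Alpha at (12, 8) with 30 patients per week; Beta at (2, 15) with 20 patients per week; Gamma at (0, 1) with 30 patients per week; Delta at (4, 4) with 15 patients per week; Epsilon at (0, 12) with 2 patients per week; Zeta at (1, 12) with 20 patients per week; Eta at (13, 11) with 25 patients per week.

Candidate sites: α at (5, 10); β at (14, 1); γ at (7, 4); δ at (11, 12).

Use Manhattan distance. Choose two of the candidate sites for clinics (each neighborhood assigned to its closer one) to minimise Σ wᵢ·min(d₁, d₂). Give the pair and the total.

{γ, δ}, total 1032

Evaluate every pair (each demand assigned to the nearer of the two):
  {γ, δ}: total = 1032
  {α, δ}: total = 1044
  {α, γ}: total = 1134
  {β, δ}: total = 1302
  {α, β}: total = 1314
  {β, γ}: total = 1520
Best pair: {γ, δ} with total 1032.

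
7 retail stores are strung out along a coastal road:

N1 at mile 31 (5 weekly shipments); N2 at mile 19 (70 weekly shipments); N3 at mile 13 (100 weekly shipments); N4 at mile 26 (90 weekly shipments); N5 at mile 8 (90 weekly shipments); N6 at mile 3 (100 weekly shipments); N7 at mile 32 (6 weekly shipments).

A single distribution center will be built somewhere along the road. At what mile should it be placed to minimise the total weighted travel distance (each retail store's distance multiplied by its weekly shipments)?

x = 13

For a sum of weighted absolute distances on a line, the optimum is the weighted median (not the mean). Total weight W = 461; half-weight = 230.5.
Sort by position and accumulate weight:
  mile 3 (N6, w=100) → cum 100
  mile 8 (N5, w=90) → cum 190
  mile 13 (N3, w=100) → cum 290  ≥ 230.5 → median here
  mile 19 (N2, w=70) → cum 360
  mile 26 (N4, w=90) → cum 450
  mile 31 (N1, w=5) → cum 455
  mile 32 (N7, w=6) → cum 461
Optimal location: mile 13.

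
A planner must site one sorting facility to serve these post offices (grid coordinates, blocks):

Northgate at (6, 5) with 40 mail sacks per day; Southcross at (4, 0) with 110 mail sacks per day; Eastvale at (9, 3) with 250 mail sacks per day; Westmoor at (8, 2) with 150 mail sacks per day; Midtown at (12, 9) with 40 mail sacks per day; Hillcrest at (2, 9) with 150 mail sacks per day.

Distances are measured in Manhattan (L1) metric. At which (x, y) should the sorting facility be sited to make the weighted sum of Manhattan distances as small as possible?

(8, 3)

Manhattan distance separates: Σwᵢ(|x−xᵢ|+|y−yᵢ|) = Σwᵢ|x−xᵢ| + Σwᵢ|y−yᵢ|, so x and y are optimised independently as 1-D weighted medians.
Total weight W = 740; half = 370.
x-coordinate, sorted with cumulative weight:
  x=2 (Hillcrest, w=150) cum 150
  x=4 (Southcross, w=110) cum 260
  x=6 (Northgate, w=40) cum 300
  x=8 (Westmoor, w=150) cum 450  ← median
  x=9 (Eastvale, w=250) cum 700
  x=12 (Midtown, w=40) cum 740
⇒ x* = 8
y-coordinate, sorted with cumulative weight:
  y=0 (Southcross, w=110) cum 110
  y=2 (Westmoor, w=150) cum 260
  y=3 (Eastvale, w=250) cum 510  ← median
  y=5 (Northgate, w=40) cum 550
  y=9 (Midtown, w=40) cum 590
  y=9 (Hillcrest, w=150) cum 740
⇒ y* = 3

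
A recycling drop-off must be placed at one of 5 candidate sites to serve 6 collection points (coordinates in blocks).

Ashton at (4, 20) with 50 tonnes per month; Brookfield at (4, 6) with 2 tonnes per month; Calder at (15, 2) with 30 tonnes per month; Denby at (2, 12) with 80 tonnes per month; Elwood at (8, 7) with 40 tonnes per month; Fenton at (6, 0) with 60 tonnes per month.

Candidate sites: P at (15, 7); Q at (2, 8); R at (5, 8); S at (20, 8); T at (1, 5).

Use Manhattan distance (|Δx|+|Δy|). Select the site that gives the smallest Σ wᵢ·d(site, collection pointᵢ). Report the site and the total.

R, total 2396 blocks

Total weighted distance at each candidate:
  P (15, 7): total = 4054
  Q (2, 8): total = 2598
  R (5, 8): total = 2396
  S (20, 8): total = 5366
  T (1, 5): total = 3018
Minimum is at R with total 2396 blocks.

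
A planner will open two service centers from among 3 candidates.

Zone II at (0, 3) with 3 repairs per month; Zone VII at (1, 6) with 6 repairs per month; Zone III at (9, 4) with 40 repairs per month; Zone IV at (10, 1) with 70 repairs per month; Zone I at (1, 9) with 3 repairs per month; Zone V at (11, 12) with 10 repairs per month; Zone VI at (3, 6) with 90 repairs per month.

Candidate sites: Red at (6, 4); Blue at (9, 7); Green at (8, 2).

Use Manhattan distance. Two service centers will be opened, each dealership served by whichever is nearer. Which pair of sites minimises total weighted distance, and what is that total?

{Red, Green}, total 1003

Evaluate every pair (each demand assigned to the nearer of the two):
  {Red, Green}: total = 1003
  {Blue, Green}: total = 1141
  {Red, Blue}: total = 1223
Best pair: {Red, Green} with total 1003.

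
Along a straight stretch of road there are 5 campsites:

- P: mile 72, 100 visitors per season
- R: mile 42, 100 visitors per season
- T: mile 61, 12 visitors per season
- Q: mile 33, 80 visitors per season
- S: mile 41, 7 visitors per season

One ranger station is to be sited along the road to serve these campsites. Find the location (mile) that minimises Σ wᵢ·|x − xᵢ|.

x = 42

For a sum of weighted absolute distances on a line, the optimum is the weighted median (not the mean). Total weight W = 299; half-weight = 149.5.
Sort by position and accumulate weight:
  mile 33 (Q, w=80) → cum 80
  mile 41 (S, w=7) → cum 87
  mile 42 (R, w=100) → cum 187  ≥ 149.5 → median here
  mile 61 (T, w=12) → cum 199
  mile 72 (P, w=100) → cum 299
Optimal location: mile 42.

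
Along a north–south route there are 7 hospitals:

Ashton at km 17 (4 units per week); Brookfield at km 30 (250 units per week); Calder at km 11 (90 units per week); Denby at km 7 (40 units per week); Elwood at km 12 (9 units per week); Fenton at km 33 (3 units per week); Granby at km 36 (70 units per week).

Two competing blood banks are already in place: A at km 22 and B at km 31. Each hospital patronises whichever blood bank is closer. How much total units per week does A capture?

The indifferent point is the midpoint (22+31)/2 = 26.5; hospitals left of it (closer to A at 22) go to A, those right go to B.
  Denby at 7 (w=40) → A
  Calder at 11 (w=90) → A
  Elwood at 12 (w=9) → A
  Ashton at 17 (w=4) → A
  Brookfield at 30 (w=250) → B
  Fenton at 33 (w=3) → B
  Granby at 36 (w=70) → B
A captures 143; B captures 323.

143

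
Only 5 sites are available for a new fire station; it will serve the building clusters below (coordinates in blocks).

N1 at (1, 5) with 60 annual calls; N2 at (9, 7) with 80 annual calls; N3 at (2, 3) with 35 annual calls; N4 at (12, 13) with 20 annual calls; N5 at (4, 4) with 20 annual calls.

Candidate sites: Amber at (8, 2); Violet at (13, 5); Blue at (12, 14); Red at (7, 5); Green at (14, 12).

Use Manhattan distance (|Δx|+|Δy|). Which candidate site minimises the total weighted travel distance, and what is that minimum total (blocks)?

Red, total 1265 blocks

Total weighted distance at each candidate:
  Amber (8, 2): total = 1745
  Violet (13, 5): total = 2035
  Blue (12, 14): total = 3115
  Red (7, 5): total = 1265
  Green (14, 12): total = 3155
Minimum is at Red with total 1265 blocks.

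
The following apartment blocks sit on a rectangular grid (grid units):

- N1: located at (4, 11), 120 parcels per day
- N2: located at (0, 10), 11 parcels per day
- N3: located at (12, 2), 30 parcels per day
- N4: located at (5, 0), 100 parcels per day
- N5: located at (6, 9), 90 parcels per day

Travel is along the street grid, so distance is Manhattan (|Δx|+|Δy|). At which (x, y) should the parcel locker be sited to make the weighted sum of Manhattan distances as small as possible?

(5, 9)

Manhattan distance separates: Σwᵢ(|x−xᵢ|+|y−yᵢ|) = Σwᵢ|x−xᵢ| + Σwᵢ|y−yᵢ|, so x and y are optimised independently as 1-D weighted medians.
Total weight W = 351; half = 175.5.
x-coordinate, sorted with cumulative weight:
  x=0 (N2, w=11) cum 11
  x=4 (N1, w=120) cum 131
  x=5 (N4, w=100) cum 231  ← median
  x=6 (N5, w=90) cum 321
  x=12 (N3, w=30) cum 351
⇒ x* = 5
y-coordinate, sorted with cumulative weight:
  y=0 (N4, w=100) cum 100
  y=2 (N3, w=30) cum 130
  y=9 (N5, w=90) cum 220  ← median
  y=10 (N2, w=11) cum 231
  y=11 (N1, w=120) cum 351
⇒ y* = 9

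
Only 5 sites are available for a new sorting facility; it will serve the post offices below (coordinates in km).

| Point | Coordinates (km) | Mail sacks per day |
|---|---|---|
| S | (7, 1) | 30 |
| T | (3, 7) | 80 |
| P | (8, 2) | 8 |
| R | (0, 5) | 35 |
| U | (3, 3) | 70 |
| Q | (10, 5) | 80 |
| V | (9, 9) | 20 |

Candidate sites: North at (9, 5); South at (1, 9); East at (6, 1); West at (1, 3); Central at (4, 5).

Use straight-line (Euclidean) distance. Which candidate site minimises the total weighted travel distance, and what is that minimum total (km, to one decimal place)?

Central, total 1273.5 km

Total weighted distance at each candidate:
  North (9, 5): total = 1583.1
  South (1, 9): total = 2140.4
  East (6, 1): total = 1712.8
  West (1, 3): total = 1759.9
  Central (4, 5): total = 1273.5
Minimum is at Central with total 1273.5 km.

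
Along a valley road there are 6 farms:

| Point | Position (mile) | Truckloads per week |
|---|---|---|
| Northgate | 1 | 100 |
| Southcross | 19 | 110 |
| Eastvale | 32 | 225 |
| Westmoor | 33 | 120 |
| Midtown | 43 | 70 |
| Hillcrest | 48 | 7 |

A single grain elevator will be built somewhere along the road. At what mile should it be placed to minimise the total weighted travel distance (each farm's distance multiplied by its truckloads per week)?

For a sum of weighted absolute distances on a line, the optimum is the weighted median (not the mean). Total weight W = 632; half-weight = 316.
Sort by position and accumulate weight:
  mile 1 (Northgate, w=100) → cum 100
  mile 19 (Southcross, w=110) → cum 210
  mile 32 (Eastvale, w=225) → cum 435  ≥ 316 → median here
  mile 33 (Westmoor, w=120) → cum 555
  mile 43 (Midtown, w=70) → cum 625
  mile 48 (Hillcrest, w=7) → cum 632
Optimal location: mile 32.

x = 32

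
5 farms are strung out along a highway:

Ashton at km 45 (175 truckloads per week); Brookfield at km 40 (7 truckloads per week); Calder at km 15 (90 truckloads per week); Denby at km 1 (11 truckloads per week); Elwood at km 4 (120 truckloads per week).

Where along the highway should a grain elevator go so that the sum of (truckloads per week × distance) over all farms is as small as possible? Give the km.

x = 15

For a sum of weighted absolute distances on a line, the optimum is the weighted median (not the mean). Total weight W = 403; half-weight = 201.5.
Sort by position and accumulate weight:
  km 1 (Denby, w=11) → cum 11
  km 4 (Elwood, w=120) → cum 131
  km 15 (Calder, w=90) → cum 221  ≥ 201.5 → median here
  km 40 (Brookfield, w=7) → cum 228
  km 45 (Ashton, w=175) → cum 403
Optimal location: km 15.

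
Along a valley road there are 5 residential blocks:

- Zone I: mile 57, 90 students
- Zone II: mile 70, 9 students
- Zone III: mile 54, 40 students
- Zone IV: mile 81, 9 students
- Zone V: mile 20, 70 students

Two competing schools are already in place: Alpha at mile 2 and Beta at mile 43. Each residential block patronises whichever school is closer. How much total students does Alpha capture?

70

The indifferent point is the midpoint (2+43)/2 = 22.5; residential blocks left of it (closer to Alpha at 2) go to Alpha, those right go to Beta.
  Zone V at 20 (w=70) → Alpha
  Zone III at 54 (w=40) → Beta
  Zone I at 57 (w=90) → Beta
  Zone II at 70 (w=9) → Beta
  Zone IV at 81 (w=9) → Beta
Alpha captures 70; Beta captures 148.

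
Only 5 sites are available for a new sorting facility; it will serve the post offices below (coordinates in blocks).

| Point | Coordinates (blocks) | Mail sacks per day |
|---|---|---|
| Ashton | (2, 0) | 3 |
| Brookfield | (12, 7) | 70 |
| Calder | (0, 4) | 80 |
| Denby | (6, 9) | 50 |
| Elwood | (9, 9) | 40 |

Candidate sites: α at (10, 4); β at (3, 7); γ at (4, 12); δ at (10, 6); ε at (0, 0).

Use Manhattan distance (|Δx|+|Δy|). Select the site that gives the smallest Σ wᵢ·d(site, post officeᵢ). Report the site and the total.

Total weighted distance at each candidate:
  α (10, 4): total = 1876
  β (3, 7): total = 1704
  γ (4, 12): total = 2482
  δ (10, 6): total = 1722
  ε (0, 0): total = 3126
Minimum is at β with total 1704 blocks.

β, total 1704 blocks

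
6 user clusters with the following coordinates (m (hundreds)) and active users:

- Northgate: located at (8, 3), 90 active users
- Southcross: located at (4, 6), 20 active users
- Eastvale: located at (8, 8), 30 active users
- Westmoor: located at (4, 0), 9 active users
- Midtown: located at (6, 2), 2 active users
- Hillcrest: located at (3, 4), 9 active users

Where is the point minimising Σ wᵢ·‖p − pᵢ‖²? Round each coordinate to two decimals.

(6.97, 4.19)

The minimiser of Σwᵢ‖p−pᵢ‖² is the weighted centroid p* = (Σwᵢpᵢ)/(Σwᵢ).
Σwᵢ = 160.
Σwᵢxᵢ = 90·8 + 20·4 + 30·8 + 9·4 + 2·6 + 9·3 = 1115.
Σwᵢyᵢ = 90·3 + 20·6 + 30·8 + 9·0 + 2·2 + 9·4 = 670.
x* = 1115/160 = 6.97, y* = 670/160 = 4.19.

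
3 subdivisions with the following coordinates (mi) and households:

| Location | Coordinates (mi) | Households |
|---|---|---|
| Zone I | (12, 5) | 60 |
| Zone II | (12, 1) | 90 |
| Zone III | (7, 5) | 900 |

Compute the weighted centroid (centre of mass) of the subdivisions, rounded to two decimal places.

The minimiser of Σwᵢ‖p−pᵢ‖² is the weighted centroid p* = (Σwᵢpᵢ)/(Σwᵢ).
Σwᵢ = 1050.
Σwᵢxᵢ = 60·12 + 90·12 + 900·7 = 8100.
Σwᵢyᵢ = 60·5 + 90·1 + 900·5 = 4890.
x* = 8100/1050 = 7.71, y* = 4890/1050 = 4.66.

(7.71, 4.66)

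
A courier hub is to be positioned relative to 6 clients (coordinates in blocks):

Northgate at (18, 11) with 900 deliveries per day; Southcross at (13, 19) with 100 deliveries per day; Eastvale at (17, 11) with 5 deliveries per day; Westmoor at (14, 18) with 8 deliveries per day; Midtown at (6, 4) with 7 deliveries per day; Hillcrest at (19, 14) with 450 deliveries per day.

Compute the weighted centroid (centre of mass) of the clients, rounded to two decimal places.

The minimiser of Σwᵢ‖p−pᵢ‖² is the weighted centroid p* = (Σwᵢpᵢ)/(Σwᵢ).
Σwᵢ = 1470.
Σwᵢxᵢ = 900·18 + 100·13 + 5·17 + 8·14 + 7·6 + 450·19 = 26289.
Σwᵢyᵢ = 900·11 + 100·19 + 5·11 + 8·18 + 7·4 + 450·14 = 18327.
x* = 26289/1470 = 17.88, y* = 18327/1470 = 12.47.

(17.88, 12.47)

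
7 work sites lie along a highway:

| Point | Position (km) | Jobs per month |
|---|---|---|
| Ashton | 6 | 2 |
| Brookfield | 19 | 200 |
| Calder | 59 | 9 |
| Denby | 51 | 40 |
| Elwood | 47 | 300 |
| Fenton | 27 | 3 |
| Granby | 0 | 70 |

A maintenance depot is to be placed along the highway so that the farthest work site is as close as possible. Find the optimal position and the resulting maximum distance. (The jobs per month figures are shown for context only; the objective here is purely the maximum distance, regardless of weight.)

The 1-center on a line is the midpoint of the two extreme points: leftmost at 0, rightmost at 59.
Optimal location = (0 + 59)/2 = 29.5; maximum distance = (59 − 0)/2 = 29.5.

location 29.5, max distance 29.5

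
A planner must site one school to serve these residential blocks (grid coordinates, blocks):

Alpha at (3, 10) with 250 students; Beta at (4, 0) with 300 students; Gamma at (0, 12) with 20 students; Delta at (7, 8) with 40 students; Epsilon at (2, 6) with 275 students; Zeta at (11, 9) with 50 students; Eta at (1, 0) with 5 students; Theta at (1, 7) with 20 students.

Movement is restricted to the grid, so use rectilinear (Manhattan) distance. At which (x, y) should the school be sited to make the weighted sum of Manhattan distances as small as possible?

Manhattan distance separates: Σwᵢ(|x−xᵢ|+|y−yᵢ|) = Σwᵢ|x−xᵢ| + Σwᵢ|y−yᵢ|, so x and y are optimised independently as 1-D weighted medians.
Total weight W = 960; half = 480.
x-coordinate, sorted with cumulative weight:
  x=0 (Gamma, w=20) cum 20
  x=1 (Eta, w=5) cum 25
  x=1 (Theta, w=20) cum 45
  x=2 (Epsilon, w=275) cum 320
  x=3 (Alpha, w=250) cum 570  ← median
  x=4 (Beta, w=300) cum 870
  x=7 (Delta, w=40) cum 910
  x=11 (Zeta, w=50) cum 960
⇒ x* = 3
y-coordinate, sorted with cumulative weight:
  y=0 (Beta, w=300) cum 300
  y=0 (Eta, w=5) cum 305
  y=6 (Epsilon, w=275) cum 580  ← median
  y=7 (Theta, w=20) cum 600
  y=8 (Delta, w=40) cum 640
  y=9 (Zeta, w=50) cum 690
  y=10 (Alpha, w=250) cum 940
  y=12 (Gamma, w=20) cum 960
⇒ y* = 6

(3, 6)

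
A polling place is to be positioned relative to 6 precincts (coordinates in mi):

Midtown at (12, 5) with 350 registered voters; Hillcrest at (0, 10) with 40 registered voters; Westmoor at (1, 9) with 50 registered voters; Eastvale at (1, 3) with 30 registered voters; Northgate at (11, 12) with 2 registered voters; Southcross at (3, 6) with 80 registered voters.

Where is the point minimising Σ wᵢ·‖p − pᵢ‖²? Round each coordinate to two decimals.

The minimiser of Σwᵢ‖p−pᵢ‖² is the weighted centroid p* = (Σwᵢpᵢ)/(Σwᵢ).
Σwᵢ = 552.
Σwᵢxᵢ = 350·12 + 40·0 + 50·1 + 30·1 + 2·11 + 80·3 = 4542.
Σwᵢyᵢ = 350·5 + 40·10 + 50·9 + 30·3 + 2·12 + 80·6 = 3194.
x* = 4542/552 = 8.23, y* = 3194/552 = 5.79.

(8.23, 5.79)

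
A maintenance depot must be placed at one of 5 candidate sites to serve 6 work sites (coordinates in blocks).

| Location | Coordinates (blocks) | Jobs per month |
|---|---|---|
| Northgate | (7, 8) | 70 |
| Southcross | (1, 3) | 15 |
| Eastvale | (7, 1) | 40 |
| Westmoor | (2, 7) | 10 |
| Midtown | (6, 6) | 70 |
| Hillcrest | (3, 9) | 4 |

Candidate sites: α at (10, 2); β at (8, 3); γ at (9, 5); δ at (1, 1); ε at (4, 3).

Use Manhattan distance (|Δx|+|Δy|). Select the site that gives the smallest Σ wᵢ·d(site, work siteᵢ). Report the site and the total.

β, total 1139 blocks

Total weighted distance at each candidate:
  α (10, 2): total = 1686
  β (8, 3): total = 1139
  γ (9, 5): total = 1150
  δ (1, 1): total = 1990
  ε (4, 3): total = 1243
Minimum is at β with total 1139 blocks.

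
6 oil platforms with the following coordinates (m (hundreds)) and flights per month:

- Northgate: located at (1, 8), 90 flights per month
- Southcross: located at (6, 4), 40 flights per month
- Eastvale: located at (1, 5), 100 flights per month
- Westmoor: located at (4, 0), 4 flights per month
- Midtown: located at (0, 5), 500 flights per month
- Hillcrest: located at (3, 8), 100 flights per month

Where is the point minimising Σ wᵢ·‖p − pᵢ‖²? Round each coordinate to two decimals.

(0.89, 5.61)

The minimiser of Σwᵢ‖p−pᵢ‖² is the weighted centroid p* = (Σwᵢpᵢ)/(Σwᵢ).
Σwᵢ = 834.
Σwᵢxᵢ = 90·1 + 40·6 + 100·1 + 4·4 + 500·0 + 100·3 = 746.
Σwᵢyᵢ = 90·8 + 40·4 + 100·5 + 4·0 + 500·5 + 100·8 = 4680.
x* = 746/834 = 0.89, y* = 4680/834 = 5.61.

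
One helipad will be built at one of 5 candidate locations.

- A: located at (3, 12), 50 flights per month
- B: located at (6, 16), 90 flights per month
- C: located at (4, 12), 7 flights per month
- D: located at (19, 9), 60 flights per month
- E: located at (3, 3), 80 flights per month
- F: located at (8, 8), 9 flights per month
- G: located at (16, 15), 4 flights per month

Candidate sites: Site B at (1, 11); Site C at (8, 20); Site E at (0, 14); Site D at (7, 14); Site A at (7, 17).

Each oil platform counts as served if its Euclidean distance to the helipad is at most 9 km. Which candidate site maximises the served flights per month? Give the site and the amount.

Site B, covering 236

Coverage radius r = 9 km; a point is covered iff (Δx)²+(Δy)² ≤ 9² = 81.
  Site B (1, 11): covers {A, B, C, E, F} → 236
  Site C (8, 20): covers {B, C} → 97
  Site E (0, 14): covers {A, B, C} → 147
  Site D (7, 14): covers {A, B, C, F} → 156
  Site A (7, 17): covers {A, B, C} → 147
Maximum coverage at Site B: 236 flights per month.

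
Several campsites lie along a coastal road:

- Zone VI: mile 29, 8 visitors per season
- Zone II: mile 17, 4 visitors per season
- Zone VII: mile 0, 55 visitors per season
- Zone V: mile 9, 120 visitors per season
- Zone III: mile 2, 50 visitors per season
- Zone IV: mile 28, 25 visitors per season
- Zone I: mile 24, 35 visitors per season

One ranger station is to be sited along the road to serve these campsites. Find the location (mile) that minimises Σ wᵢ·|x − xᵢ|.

x = 9

For a sum of weighted absolute distances on a line, the optimum is the weighted median (not the mean). Total weight W = 297; half-weight = 148.5.
Sort by position and accumulate weight:
  mile 0 (Zone VII, w=55) → cum 55
  mile 2 (Zone III, w=50) → cum 105
  mile 9 (Zone V, w=120) → cum 225  ≥ 148.5 → median here
  mile 17 (Zone II, w=4) → cum 229
  mile 24 (Zone I, w=35) → cum 264
  mile 28 (Zone IV, w=25) → cum 289
  mile 29 (Zone VI, w=8) → cum 297
Optimal location: mile 9.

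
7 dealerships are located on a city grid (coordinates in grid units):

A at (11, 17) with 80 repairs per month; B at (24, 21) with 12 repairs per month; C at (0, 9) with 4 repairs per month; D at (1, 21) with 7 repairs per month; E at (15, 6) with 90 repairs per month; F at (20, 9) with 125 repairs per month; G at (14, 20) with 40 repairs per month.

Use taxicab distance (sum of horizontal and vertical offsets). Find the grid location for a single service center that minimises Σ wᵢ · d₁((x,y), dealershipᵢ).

(15, 9)

Manhattan distance separates: Σwᵢ(|x−xᵢ|+|y−yᵢ|) = Σwᵢ|x−xᵢ| + Σwᵢ|y−yᵢ|, so x and y are optimised independently as 1-D weighted medians.
Total weight W = 358; half = 179.
x-coordinate, sorted with cumulative weight:
  x=0 (C, w=4) cum 4
  x=1 (D, w=7) cum 11
  x=11 (A, w=80) cum 91
  x=14 (G, w=40) cum 131
  x=15 (E, w=90) cum 221  ← median
  x=20 (F, w=125) cum 346
  x=24 (B, w=12) cum 358
⇒ x* = 15
y-coordinate, sorted with cumulative weight:
  y=6 (E, w=90) cum 90
  y=9 (C, w=4) cum 94
  y=9 (F, w=125) cum 219  ← median
  y=17 (A, w=80) cum 299
  y=20 (G, w=40) cum 339
  y=21 (B, w=12) cum 351
  y=21 (D, w=7) cum 358
⇒ y* = 9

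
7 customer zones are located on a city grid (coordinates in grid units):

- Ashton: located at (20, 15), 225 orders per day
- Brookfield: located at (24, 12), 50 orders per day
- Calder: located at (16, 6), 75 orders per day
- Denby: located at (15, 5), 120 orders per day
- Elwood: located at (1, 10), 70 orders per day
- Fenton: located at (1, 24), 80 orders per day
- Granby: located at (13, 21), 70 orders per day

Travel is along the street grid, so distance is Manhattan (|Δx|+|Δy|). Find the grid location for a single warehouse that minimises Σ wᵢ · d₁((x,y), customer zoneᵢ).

Manhattan distance separates: Σwᵢ(|x−xᵢ|+|y−yᵢ|) = Σwᵢ|x−xᵢ| + Σwᵢ|y−yᵢ|, so x and y are optimised independently as 1-D weighted medians.
Total weight W = 690; half = 345.
x-coordinate, sorted with cumulative weight:
  x=1 (Elwood, w=70) cum 70
  x=1 (Fenton, w=80) cum 150
  x=13 (Granby, w=70) cum 220
  x=15 (Denby, w=120) cum 340
  x=16 (Calder, w=75) cum 415  ← median
  x=20 (Ashton, w=225) cum 640
  x=24 (Brookfield, w=50) cum 690
⇒ x* = 16
y-coordinate, sorted with cumulative weight:
  y=5 (Denby, w=120) cum 120
  y=6 (Calder, w=75) cum 195
  y=10 (Elwood, w=70) cum 265
  y=12 (Brookfield, w=50) cum 315
  y=15 (Ashton, w=225) cum 540  ← median
  y=21 (Granby, w=70) cum 610
  y=24 (Fenton, w=80) cum 690
⇒ y* = 15

(16, 15)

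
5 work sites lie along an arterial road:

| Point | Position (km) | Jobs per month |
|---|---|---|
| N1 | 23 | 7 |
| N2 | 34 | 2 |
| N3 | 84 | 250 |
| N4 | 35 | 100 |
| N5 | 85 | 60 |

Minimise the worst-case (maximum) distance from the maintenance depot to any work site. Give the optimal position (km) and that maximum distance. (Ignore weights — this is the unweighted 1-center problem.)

The 1-center on a line is the midpoint of the two extreme points: leftmost at 23, rightmost at 85.
Optimal location = (23 + 85)/2 = 54; maximum distance = (85 − 23)/2 = 31.

location 54, max distance 31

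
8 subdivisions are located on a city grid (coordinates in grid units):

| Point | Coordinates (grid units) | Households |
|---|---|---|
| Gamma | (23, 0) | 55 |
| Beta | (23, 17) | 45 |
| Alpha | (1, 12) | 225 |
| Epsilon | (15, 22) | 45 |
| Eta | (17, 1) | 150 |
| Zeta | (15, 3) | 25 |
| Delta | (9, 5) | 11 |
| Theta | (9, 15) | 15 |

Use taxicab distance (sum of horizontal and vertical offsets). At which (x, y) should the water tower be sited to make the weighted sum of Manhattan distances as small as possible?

Manhattan distance separates: Σwᵢ(|x−xᵢ|+|y−yᵢ|) = Σwᵢ|x−xᵢ| + Σwᵢ|y−yᵢ|, so x and y are optimised independently as 1-D weighted medians.
Total weight W = 571; half = 285.5.
x-coordinate, sorted with cumulative weight:
  x=1 (Alpha, w=225) cum 225
  x=9 (Delta, w=11) cum 236
  x=9 (Theta, w=15) cum 251
  x=15 (Epsilon, w=45) cum 296  ← median
  x=15 (Zeta, w=25) cum 321
  x=17 (Eta, w=150) cum 471
  x=23 (Gamma, w=55) cum 526
  x=23 (Beta, w=45) cum 571
⇒ x* = 15
y-coordinate, sorted with cumulative weight:
  y=0 (Gamma, w=55) cum 55
  y=1 (Eta, w=150) cum 205
  y=3 (Zeta, w=25) cum 230
  y=5 (Delta, w=11) cum 241
  y=12 (Alpha, w=225) cum 466  ← median
  y=15 (Theta, w=15) cum 481
  y=17 (Beta, w=45) cum 526
  y=22 (Epsilon, w=45) cum 571
⇒ y* = 12

(15, 12)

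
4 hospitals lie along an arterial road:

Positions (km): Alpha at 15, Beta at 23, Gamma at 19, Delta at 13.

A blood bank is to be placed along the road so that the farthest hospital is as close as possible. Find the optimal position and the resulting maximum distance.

The 1-center on a line is the midpoint of the two extreme points: leftmost at 13, rightmost at 23.
Optimal location = (13 + 23)/2 = 18; maximum distance = (23 − 13)/2 = 5.

location 18, max distance 5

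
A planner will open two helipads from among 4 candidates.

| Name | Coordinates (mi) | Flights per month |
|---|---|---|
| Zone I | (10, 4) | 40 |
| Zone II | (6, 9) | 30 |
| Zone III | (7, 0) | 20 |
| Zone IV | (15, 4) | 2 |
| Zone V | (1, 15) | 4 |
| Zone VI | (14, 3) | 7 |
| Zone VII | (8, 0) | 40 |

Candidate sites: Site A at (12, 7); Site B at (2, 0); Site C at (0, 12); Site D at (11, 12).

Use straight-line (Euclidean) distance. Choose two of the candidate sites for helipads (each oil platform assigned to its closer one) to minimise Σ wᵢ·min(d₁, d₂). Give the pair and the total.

Evaluate every pair (each demand assigned to the nearer of the two):
  {Site A, Site B}: total = 768.2
  {Site A, Site C}: total = 880.9
  {Site A, Site D}: total = 895.2
  {Site B, Site D}: total = 963.5
  {Site B, Site C}: total = 1025.5
  {Site C, Site D}: total = 1342.1
Best pair: {Site A, Site B} with total 768.2.

{Site A, Site B}, total 768.2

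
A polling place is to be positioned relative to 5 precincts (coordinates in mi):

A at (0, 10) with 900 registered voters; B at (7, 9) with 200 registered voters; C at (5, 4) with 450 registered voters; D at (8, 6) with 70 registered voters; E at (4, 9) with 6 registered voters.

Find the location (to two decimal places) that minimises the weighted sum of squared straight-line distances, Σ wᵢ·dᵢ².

(2.60, 8.04)

The minimiser of Σwᵢ‖p−pᵢ‖² is the weighted centroid p* = (Σwᵢpᵢ)/(Σwᵢ).
Σwᵢ = 1626.
Σwᵢxᵢ = 900·0 + 200·7 + 450·5 + 70·8 + 6·4 = 4234.
Σwᵢyᵢ = 900·10 + 200·9 + 450·4 + 70·6 + 6·9 = 13074.
x* = 4234/1626 = 2.60, y* = 13074/1626 = 8.04.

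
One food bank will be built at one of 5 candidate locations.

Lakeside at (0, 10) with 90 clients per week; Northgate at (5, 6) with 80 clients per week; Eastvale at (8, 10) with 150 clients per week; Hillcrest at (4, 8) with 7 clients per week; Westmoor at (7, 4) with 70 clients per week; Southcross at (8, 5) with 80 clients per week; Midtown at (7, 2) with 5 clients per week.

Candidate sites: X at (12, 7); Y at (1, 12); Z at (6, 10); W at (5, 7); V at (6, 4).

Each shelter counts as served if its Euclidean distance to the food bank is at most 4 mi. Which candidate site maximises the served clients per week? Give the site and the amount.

W, covering 237

Coverage radius r = 4 mi; a point is covered iff (Δx)²+(Δy)² ≤ 4² = 16.
  X (12, 7): covers {none} → 0
  Y (1, 12): covers {Lakeside} → 90
  Z (6, 10): covers {Eastvale, Hillcrest} → 157
  W (5, 7): covers {Northgate, Hillcrest, Westmoor, Southcross} → 237
  V (6, 4): covers {Northgate, Westmoor, Southcross, Midtown} → 235
Maximum coverage at W: 237 clients per week.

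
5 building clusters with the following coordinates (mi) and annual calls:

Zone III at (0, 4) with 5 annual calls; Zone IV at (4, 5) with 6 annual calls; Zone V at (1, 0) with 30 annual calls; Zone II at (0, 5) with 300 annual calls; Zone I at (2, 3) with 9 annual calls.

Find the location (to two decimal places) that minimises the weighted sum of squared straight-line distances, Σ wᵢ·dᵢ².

The minimiser of Σwᵢ‖p−pᵢ‖² is the weighted centroid p* = (Σwᵢpᵢ)/(Σwᵢ).
Σwᵢ = 350.
Σwᵢxᵢ = 5·0 + 6·4 + 30·1 + 300·0 + 9·2 = 72.
Σwᵢyᵢ = 5·4 + 6·5 + 30·0 + 300·5 + 9·3 = 1577.
x* = 72/350 = 0.21, y* = 1577/350 = 4.51.

(0.21, 4.51)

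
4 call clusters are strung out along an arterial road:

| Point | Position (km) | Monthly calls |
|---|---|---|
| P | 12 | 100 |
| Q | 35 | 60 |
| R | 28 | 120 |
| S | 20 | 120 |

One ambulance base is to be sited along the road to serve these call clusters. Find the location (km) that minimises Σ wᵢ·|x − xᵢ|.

x = 20

For a sum of weighted absolute distances on a line, the optimum is the weighted median (not the mean). Total weight W = 400; half-weight = 200.
Sort by position and accumulate weight:
  km 12 (P, w=100) → cum 100
  km 20 (S, w=120) → cum 220  ≥ 200 → median here
  km 28 (R, w=120) → cum 340
  km 35 (Q, w=60) → cum 400
Optimal location: km 20.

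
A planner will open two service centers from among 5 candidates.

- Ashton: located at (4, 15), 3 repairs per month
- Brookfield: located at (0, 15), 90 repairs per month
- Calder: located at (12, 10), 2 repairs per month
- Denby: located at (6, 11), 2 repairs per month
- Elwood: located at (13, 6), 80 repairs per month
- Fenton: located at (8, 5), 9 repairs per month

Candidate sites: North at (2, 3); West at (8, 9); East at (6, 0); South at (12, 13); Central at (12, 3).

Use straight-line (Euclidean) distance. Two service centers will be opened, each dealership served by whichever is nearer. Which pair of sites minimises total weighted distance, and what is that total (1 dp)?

{West, Central}, total 1224.5

Evaluate every pair (each demand assigned to the nearer of the two):
  {West, Central}: total = 1224.5
  {South, Central}: total = 1431.5
  {West, South}: total = 1435.8
  {North, West}: total = 1438.0
  {West, East}: total = 1438.0
  {North, Central}: total = 1456.5
  {East, South}: total = 1752.4
  {North, South}: total = 1760.9
  {East, Central}: total = 1824.5
  {North, East}: total = 1958.6
Best pair: {West, Central} with total 1224.5.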